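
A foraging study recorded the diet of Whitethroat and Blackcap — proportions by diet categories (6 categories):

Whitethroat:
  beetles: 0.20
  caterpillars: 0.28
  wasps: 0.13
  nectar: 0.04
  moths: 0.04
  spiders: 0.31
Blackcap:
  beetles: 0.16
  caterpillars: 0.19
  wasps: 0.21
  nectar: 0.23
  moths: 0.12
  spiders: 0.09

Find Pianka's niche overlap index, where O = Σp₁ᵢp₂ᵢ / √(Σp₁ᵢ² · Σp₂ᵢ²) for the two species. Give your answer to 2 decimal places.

Σ p₁ᵢp₂ᵢ = 0.0320 + 0.0532 + 0.0273 + 0.0092 + 0.0048 + 0.0279 = 0.1544
Σp_1ᵢ² = 0.20² + 0.28² + 0.13² + 0.04² + 0.04² + 0.31² = 0.0400 + 0.0784 + 0.0169 + 0.0016 + 0.0016 + 0.0961 = 0.2346
Σp_2ᵢ² = 0.16² + 0.19² + 0.21² + 0.23² + 0.12² + 0.09² = 0.0256 + 0.0361 + 0.0441 + 0.0529 + 0.0144 + 0.0081 = 0.1812
O = 0.1544 / √(0.2346 × 0.1812) = 0.1544 / 0.20618 = 0.7489

0.75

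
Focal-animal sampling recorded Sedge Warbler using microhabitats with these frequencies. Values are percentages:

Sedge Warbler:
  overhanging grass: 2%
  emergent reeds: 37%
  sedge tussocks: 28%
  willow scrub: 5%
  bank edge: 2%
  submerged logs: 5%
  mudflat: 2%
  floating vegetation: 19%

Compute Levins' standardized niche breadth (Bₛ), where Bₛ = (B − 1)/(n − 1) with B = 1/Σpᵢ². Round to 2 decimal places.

0.41

Convert percentages to proportions (divide by 100).
Σpᵢ² = 0.02² + 0.37² + 0.28² + 0.05² + 0.02² + 0.05² + 0.02² + 0.19² = 0.0004 + 0.1369 + 0.0784 + 0.0025 + 0.0004 + 0.0025 + 0.0004 + 0.0361 = 0.2576
B = 1 / 0.2576 = 3.8820
Bₛ = (B − 1)/(n − 1) = (3.8820 − 1)/(8 − 1) = 2.8820/7 = 0.4117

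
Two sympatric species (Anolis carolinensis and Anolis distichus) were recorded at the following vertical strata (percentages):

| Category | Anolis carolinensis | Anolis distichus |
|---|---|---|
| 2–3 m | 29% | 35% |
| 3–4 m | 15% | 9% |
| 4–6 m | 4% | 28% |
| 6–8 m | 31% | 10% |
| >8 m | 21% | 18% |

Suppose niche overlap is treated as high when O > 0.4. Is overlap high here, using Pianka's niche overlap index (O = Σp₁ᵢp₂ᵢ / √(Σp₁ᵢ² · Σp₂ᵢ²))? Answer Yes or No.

Convert percentages to proportions (divide by 100).
Σ p₁ᵢp₂ᵢ = 0.1015 + 0.0135 + 0.0112 + 0.0310 + 0.0378 = 0.1950
Σp_1ᵢ² = 0.29² + 0.15² + 0.04² + 0.31² + 0.21² = 0.0841 + 0.0225 + 0.0016 + 0.0961 + 0.0441 = 0.2484
Σp_2ᵢ² = 0.35² + 0.09² + 0.28² + 0.10² + 0.18² = 0.1225 + 0.0081 + 0.0784 + 0.0100 + 0.0324 = 0.2514
O = 0.1950 / √(0.2484 × 0.2514) = 0.1950 / 0.24990 = 0.7803
O = 0.7803 > 0.4 → Yes.

Yes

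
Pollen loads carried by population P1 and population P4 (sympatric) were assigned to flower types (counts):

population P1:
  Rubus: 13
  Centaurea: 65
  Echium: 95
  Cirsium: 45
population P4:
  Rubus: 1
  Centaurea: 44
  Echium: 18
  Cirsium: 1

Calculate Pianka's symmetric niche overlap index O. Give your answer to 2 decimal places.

Proportions for population P1 (n=218): 13/218=0.0596, 65/218=0.2982, 95/218=0.4358, 45/218=0.2064
Proportions for population P4 (n=64): 1/64=0.0156, 44/64=0.6875, 18/64=0.2813, 1/64=0.0156
Σ p₁ᵢp₂ᵢ = 0.000930 + 0.205013 + 0.122591 + 0.003220 = 0.331754
Σp_1ᵢ² = 0.0596² + 0.2982² + 0.4358² + 0.2064² = 0.003552 + 0.088923 + 0.189922 + 0.042601 = 0.324998
Σp_2ᵢ² = 0.0156² + 0.6875² + 0.2813² + 0.0156² = 0.000243 + 0.472656 + 0.079130 + 0.000243 = 0.552272
O = 0.331754 / √(0.324998 × 0.552272) = 0.331754 / 0.4236594 = 0.7831

0.78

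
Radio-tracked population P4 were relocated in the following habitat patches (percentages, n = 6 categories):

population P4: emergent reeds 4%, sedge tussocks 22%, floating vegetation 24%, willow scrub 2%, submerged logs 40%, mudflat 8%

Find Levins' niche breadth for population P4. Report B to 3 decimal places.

3.644

Convert percentages to proportions (divide by 100).
Σpᵢ² = 0.04² + 0.22² + 0.24² + 0.02² + 0.40² + 0.08² = 0.0016 + 0.0484 + 0.0576 + 0.0004 + 0.1600 + 0.0064 = 0.2744
B = 1 / 0.2744 = 3.64431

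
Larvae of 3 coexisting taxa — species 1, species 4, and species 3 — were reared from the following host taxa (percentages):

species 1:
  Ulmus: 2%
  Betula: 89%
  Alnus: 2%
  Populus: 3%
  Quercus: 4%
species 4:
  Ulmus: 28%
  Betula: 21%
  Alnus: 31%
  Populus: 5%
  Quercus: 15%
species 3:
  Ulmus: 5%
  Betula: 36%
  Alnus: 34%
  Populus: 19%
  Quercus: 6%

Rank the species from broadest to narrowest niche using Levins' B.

Convert percentages to proportions (divide by 100).
Σp_1ᵢ² = 0.02² + 0.89² + 0.02² + 0.03² + 0.04² = 0.0004 + 0.7921 + 0.0004 + 0.0009 + 0.0016 = 0.7954
B_1 = 1 / 0.7954 = 1.2572
Σp_4ᵢ² = 0.28² + 0.21² + 0.31² + 0.05² + 0.15² = 0.0784 + 0.0441 + 0.0961 + 0.0025 + 0.0225 = 0.2436
B_4 = 1 / 0.2436 = 4.1051
Σp_3ᵢ² = 0.05² + 0.36² + 0.34² + 0.19² + 0.06² = 0.0025 + 0.1296 + 0.1156 + 0.0361 + 0.0036 = 0.2874
B_3 = 1 / 0.2874 = 3.4795
Ranking by B (broadest → narrowest): species 4 (4.11) > species 3 (3.48) > species 1 (1.26)

species 4 > species 3 > species 1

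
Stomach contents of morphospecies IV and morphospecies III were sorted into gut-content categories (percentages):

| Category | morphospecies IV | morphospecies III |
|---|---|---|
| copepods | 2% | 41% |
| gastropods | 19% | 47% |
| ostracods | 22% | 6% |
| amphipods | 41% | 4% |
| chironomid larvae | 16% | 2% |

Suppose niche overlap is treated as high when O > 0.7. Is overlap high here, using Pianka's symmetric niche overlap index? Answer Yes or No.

Convert percentages to proportions (divide by 100).
Σ p₁ᵢp₂ᵢ = 0.0082 + 0.0893 + 0.0132 + 0.0164 + 0.0032 = 0.1303
Σp_1ᵢ² = 0.02² + 0.19² + 0.22² + 0.41² + 0.16² = 0.0004 + 0.0361 + 0.0484 + 0.1681 + 0.0256 = 0.2786
Σp_2ᵢ² = 0.41² + 0.47² + 0.06² + 0.04² + 0.02² = 0.1681 + 0.2209 + 0.0036 + 0.0016 + 0.0004 = 0.3946
O = 0.1303 / √(0.2786 × 0.3946) = 0.1303 / 0.33157 = 0.3930
O = 0.3930 < 0.7 → No.

No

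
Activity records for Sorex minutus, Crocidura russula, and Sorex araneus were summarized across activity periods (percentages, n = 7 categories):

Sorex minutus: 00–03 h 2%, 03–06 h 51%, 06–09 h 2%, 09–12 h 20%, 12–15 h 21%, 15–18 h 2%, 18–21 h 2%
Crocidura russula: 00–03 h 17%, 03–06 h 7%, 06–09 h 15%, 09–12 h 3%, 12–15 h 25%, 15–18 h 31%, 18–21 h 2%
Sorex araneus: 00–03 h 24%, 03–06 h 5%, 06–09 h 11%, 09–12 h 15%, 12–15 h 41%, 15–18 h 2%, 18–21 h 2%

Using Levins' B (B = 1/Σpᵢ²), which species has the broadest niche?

Convert percentages to proportions (divide by 100).
Σp_minuᵢ² = 0.02² + 0.51² + 0.02² + 0.20² + 0.21² + 0.02² + 0.02² = 0.0004 + 0.2601 + 0.0004 + 0.0400 + 0.0441 + 0.0004 + 0.0004 = 0.3458
B_minu = 1 / 0.3458 = 2.8918
Σp_russᵢ² = 0.17² + 0.07² + 0.15² + 0.03² + 0.25² + 0.31² + 0.02² = 0.0289 + 0.0049 + 0.0225 + 0.0009 + 0.0625 + 0.0961 + 0.0004 = 0.2162
B_russ = 1 / 0.2162 = 4.6253
Σp_aranᵢ² = 0.24² + 0.05² + 0.11² + 0.15² + 0.41² + 0.02² + 0.02² = 0.0576 + 0.0025 + 0.0121 + 0.0225 + 0.1681 + 0.0004 + 0.0004 = 0.2636
B_aran = 1 / 0.2636 = 3.7936
Highest B → broadest niche (most generalist): Crocidura russula (B = 4.63).

Crocidura russula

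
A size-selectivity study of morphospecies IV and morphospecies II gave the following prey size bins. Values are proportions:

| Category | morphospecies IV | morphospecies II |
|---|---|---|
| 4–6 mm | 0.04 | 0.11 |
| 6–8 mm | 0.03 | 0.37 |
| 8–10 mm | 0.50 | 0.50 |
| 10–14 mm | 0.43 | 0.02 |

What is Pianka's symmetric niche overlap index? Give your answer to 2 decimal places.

0.66

Σ p₁ᵢp₂ᵢ = 0.0044 + 0.0111 + 0.2500 + 0.0086 = 0.2741
Σp_1ᵢ² = 0.04² + 0.03² + 0.50² + 0.43² = 0.0016 + 0.0009 + 0.2500 + 0.1849 = 0.4374
Σp_2ᵢ² = 0.11² + 0.37² + 0.50² + 0.02² = 0.0121 + 0.1369 + 0.2500 + 0.0004 = 0.3994
O = 0.2741 / √(0.4374 × 0.3994) = 0.2741 / 0.41797 = 0.6558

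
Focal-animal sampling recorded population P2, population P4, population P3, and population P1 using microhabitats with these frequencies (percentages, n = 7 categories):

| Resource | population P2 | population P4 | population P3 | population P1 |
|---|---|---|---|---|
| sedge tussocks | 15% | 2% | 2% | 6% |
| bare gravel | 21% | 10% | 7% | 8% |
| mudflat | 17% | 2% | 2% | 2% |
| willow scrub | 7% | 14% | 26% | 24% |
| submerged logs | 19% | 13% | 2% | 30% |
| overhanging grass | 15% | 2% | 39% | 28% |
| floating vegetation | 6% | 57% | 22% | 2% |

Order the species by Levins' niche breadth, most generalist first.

Convert percentages to proportions (divide by 100).
Σp_P2ᵢ² = 0.15² + 0.21² + 0.17² + 0.07² + 0.19² + 0.15² + 0.06² = 0.0225 + 0.0441 + 0.0289 + 0.0049 + 0.0361 + 0.0225 + 0.0036 = 0.1626
B_P2 = 1 / 0.1626 = 6.1501
Σp_P4ᵢ² = 0.02² + 0.10² + 0.02² + 0.14² + 0.13² + 0.02² + 0.57² = 0.0004 + 0.0100 + 0.0004 + 0.0196 + 0.0169 + 0.0004 + 0.3249 = 0.3726
B_P4 = 1 / 0.3726 = 2.6838
Σp_P3ᵢ² = 0.02² + 0.07² + 0.02² + 0.26² + 0.02² + 0.39² + 0.22² = 0.0004 + 0.0049 + 0.0004 + 0.0676 + 0.0004 + 0.1521 + 0.0484 = 0.2742
B_P3 = 1 / 0.2742 = 3.6470
Σp_P1ᵢ² = 0.06² + 0.08² + 0.02² + 0.24² + 0.30² + 0.28² + 0.02² = 0.0036 + 0.0064 + 0.0004 + 0.0576 + 0.0900 + 0.0784 + 0.0004 = 0.2368
B_P1 = 1 / 0.2368 = 4.2230
Ranking by B (broadest → narrowest): population P2 (6.15) > population P1 (4.22) > population P3 (3.65) > population P4 (2.68)

population P2 > population P1 > population P3 > population P4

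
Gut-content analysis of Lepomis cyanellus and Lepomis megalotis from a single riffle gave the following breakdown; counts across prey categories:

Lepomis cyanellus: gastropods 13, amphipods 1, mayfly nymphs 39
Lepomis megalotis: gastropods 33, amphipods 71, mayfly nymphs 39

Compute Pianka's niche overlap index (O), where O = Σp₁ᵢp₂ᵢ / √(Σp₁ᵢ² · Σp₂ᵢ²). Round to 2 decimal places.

0.56

Proportions for Lepomis cyanellus (n=53): 13/53=0.2453, 1/53=0.0189, 39/53=0.7358
Proportions for Lepomis megalotis (n=143): 33/143=0.2308, 71/143=0.4965, 39/143=0.2727
Σ p₁ᵢp₂ᵢ = 0.056615 + 0.009384 + 0.200653 = 0.266652
Σp_1ᵢ² = 0.2453² + 0.0189² + 0.7358² = 0.060172 + 0.000357 + 0.541402 = 0.601931
Σp_2ᵢ² = 0.2308² + 0.4965² + 0.2727² = 0.053269 + 0.246512 + 0.074365 = 0.374146
O = 0.266652 / √(0.601931 × 0.374146) = 0.266652 / 0.4745630 = 0.5619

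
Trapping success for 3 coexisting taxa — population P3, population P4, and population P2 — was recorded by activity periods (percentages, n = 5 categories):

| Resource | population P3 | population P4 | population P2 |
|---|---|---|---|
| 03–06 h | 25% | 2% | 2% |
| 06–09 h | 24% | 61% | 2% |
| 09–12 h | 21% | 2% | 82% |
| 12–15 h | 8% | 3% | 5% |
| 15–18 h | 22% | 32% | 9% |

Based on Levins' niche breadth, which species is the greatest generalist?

population P3

Convert percentages to proportions (divide by 100).
Σp_P3ᵢ² = 0.25² + 0.24² + 0.21² + 0.08² + 0.22² = 0.0625 + 0.0576 + 0.0441 + 0.0064 + 0.0484 = 0.2190
B_P3 = 1 / 0.2190 = 4.5662
Σp_P4ᵢ² = 0.02² + 0.61² + 0.02² + 0.03² + 0.32² = 0.0004 + 0.3721 + 0.0004 + 0.0009 + 0.1024 = 0.4762
B_P4 = 1 / 0.4762 = 2.1000
Σp_P2ᵢ² = 0.02² + 0.02² + 0.82² + 0.05² + 0.09² = 0.0004 + 0.0004 + 0.6724 + 0.0025 + 0.0081 = 0.6838
B_P2 = 1 / 0.6838 = 1.4624
Highest B → broadest niche (most generalist): population P3 (B = 4.57).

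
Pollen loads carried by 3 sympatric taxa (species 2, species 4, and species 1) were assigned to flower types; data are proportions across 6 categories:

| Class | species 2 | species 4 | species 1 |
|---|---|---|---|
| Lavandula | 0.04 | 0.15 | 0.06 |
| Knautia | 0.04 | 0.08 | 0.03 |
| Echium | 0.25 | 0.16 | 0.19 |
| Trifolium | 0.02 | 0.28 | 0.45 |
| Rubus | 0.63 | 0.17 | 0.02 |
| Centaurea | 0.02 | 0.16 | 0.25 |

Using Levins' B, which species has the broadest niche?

species 4

Σp_2ᵢ² = 0.04² + 0.04² + 0.25² + 0.02² + 0.63² + 0.02² = 0.0016 + 0.0016 + 0.0625 + 0.0004 + 0.3969 + 0.0004 = 0.4634
B_2 = 1 / 0.4634 = 2.1580
Σp_4ᵢ² = 0.15² + 0.08² + 0.16² + 0.28² + 0.17² + 0.16² = 0.0225 + 0.0064 + 0.0256 + 0.0784 + 0.0289 + 0.0256 = 0.1874
B_4 = 1 / 0.1874 = 5.3362
Σp_1ᵢ² = 0.06² + 0.03² + 0.19² + 0.45² + 0.02² + 0.25² = 0.0036 + 0.0009 + 0.0361 + 0.2025 + 0.0004 + 0.0625 = 0.3060
B_1 = 1 / 0.3060 = 3.2680
Highest B → broadest niche (most generalist): species 4 (B = 5.34).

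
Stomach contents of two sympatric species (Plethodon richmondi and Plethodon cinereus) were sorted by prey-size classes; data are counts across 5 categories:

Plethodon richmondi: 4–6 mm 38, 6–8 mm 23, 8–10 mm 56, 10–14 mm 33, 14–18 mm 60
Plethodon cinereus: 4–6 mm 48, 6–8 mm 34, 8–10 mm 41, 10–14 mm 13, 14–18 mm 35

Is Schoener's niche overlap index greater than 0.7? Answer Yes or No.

Yes

Proportions for Plethodon richmondi (n=210): 38/210=0.1810, 23/210=0.1095, 56/210=0.2667, 33/210=0.1571, 60/210=0.2857
Proportions for Plethodon cinereus (n=171): 48/171=0.2807, 34/171=0.1988, 41/171=0.2398, 13/171=0.0760, 35/171=0.2047
Σ|p₁ᵢ − p₂ᵢ| = 0.0997 + 0.0893 + 0.0269 + 0.0811 + 0.0810 = 0.3780
D = 1 − ½ × 0.3780 = 1 − 0.18900 = 0.81100
D = 0.81100 > 0.7 → Yes.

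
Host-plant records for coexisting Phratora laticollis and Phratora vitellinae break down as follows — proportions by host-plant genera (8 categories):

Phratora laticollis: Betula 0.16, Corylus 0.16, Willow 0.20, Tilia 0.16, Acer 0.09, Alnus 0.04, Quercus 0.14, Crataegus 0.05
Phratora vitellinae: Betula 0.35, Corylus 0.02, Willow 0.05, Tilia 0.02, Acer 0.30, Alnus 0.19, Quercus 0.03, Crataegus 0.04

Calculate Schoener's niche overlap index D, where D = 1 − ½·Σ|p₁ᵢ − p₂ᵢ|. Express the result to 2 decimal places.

0.45

Σ|p₁ᵢ − p₂ᵢ| = 0.19 + 0.14 + 0.15 + 0.14 + 0.21 + 0.15 + 0.11 + 0.01 = 1.10
D = 1 − ½ × 1.10 = 1 − 0.550 = 0.4500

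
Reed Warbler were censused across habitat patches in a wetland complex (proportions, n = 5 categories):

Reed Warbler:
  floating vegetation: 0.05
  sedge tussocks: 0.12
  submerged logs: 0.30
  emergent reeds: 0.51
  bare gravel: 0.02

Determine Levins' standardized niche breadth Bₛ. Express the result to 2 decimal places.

0.43

Σpᵢ² = 0.05² + 0.12² + 0.30² + 0.51² + 0.02² = 0.0025 + 0.0144 + 0.0900 + 0.2601 + 0.0004 = 0.3674
B = 1 / 0.3674 = 2.7218
Bₛ = (B − 1)/(n − 1) = (2.7218 − 1)/(5 − 1) = 1.7218/4 = 0.4305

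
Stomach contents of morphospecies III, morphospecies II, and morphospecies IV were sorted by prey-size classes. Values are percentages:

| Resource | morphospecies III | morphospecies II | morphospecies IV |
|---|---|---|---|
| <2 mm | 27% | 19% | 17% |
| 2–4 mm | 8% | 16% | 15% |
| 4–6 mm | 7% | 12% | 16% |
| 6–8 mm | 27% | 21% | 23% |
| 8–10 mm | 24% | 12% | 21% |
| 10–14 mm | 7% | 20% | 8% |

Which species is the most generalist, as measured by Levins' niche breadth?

Convert percentages to proportions (divide by 100).
Σp_IIIᵢ² = 0.27² + 0.08² + 0.07² + 0.27² + 0.24² + 0.07² = 0.0729 + 0.0064 + 0.0049 + 0.0729 + 0.0576 + 0.0049 = 0.2196
B_III = 1 / 0.2196 = 4.5537
Σp_IIᵢ² = 0.19² + 0.16² + 0.12² + 0.21² + 0.12² + 0.20² = 0.0361 + 0.0256 + 0.0144 + 0.0441 + 0.0144 + 0.0400 = 0.1746
B_II = 1 / 0.1746 = 5.7274
Σp_IVᵢ² = 0.17² + 0.15² + 0.16² + 0.23² + 0.21² + 0.08² = 0.0289 + 0.0225 + 0.0256 + 0.0529 + 0.0441 + 0.0064 = 0.1804
B_IV = 1 / 0.1804 = 5.5432
Highest B → broadest niche (most generalist): morphospecies II (B = 5.73).

morphospecies II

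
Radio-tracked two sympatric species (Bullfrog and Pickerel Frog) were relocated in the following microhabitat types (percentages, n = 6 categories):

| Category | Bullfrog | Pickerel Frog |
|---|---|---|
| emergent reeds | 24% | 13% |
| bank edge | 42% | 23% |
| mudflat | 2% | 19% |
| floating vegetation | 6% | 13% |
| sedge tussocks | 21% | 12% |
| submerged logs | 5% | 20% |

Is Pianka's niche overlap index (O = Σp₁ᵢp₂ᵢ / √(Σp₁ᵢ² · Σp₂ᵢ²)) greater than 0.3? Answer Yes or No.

Yes

Convert percentages to proportions (divide by 100).
Σ p₁ᵢp₂ᵢ = 0.0312 + 0.0966 + 0.0038 + 0.0078 + 0.0252 + 0.0100 = 0.1746
Σp_1ᵢ² = 0.24² + 0.42² + 0.02² + 0.06² + 0.21² + 0.05² = 0.0576 + 0.1764 + 0.0004 + 0.0036 + 0.0441 + 0.0025 = 0.2846
Σp_2ᵢ² = 0.13² + 0.23² + 0.19² + 0.13² + 0.12² + 0.20² = 0.0169 + 0.0529 + 0.0361 + 0.0169 + 0.0144 + 0.0400 = 0.1772
O = 0.1746 / √(0.2846 × 0.1772) = 0.1746 / 0.22457 = 0.7775
O = 0.7775 > 0.3 → Yes.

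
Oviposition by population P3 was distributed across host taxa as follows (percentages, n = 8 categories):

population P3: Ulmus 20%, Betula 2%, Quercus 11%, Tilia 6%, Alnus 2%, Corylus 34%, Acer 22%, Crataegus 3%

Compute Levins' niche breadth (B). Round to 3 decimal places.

Convert percentages to proportions (divide by 100).
Σpᵢ² = 0.20² + 0.02² + 0.11² + 0.06² + 0.02² + 0.34² + 0.22² + 0.03² = 0.0400 + 0.0004 + 0.0121 + 0.0036 + 0.0004 + 0.1156 + 0.0484 + 0.0009 = 0.2214
B = 1 / 0.2214 = 4.51671

4.517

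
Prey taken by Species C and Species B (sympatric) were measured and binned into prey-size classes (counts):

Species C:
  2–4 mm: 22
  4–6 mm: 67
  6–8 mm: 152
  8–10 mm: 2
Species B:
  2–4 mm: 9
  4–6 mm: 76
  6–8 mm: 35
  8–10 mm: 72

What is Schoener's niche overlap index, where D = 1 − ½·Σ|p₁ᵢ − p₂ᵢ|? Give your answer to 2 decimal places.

0.51

Proportions for Species C (n=243): 22/243=0.0905, 67/243=0.2757, 152/243=0.6255, 2/243=0.0082
Proportions for Species B (n=192): 9/192=0.0469, 76/192=0.3958, 35/192=0.1823, 72/192=0.3750
Σ|p₁ᵢ − p₂ᵢ| = 0.0436 + 0.1201 + 0.4432 + 0.3668 = 0.9737
D = 1 − ½ × 0.9737 = 1 − 0.48685 = 0.51315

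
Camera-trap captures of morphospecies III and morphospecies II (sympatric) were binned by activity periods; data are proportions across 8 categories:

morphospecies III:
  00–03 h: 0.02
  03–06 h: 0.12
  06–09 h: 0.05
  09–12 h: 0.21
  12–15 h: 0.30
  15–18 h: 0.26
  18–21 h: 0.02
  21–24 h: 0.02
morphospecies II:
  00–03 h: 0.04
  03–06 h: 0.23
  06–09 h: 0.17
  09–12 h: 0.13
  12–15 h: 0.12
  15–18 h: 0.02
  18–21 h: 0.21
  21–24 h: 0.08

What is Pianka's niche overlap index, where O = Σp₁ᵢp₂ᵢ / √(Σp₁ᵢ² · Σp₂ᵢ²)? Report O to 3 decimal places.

Σ p₁ᵢp₂ᵢ = 0.0008 + 0.0276 + 0.0085 + 0.0273 + 0.0360 + 0.0052 + 0.0042 + 0.0016 = 0.1112
Σp_1ᵢ² = 0.02² + 0.12² + 0.05² + 0.21² + 0.30² + 0.26² + 0.02² + 0.02² = 0.0004 + 0.0144 + 0.0025 + 0.0441 + 0.0900 + 0.0676 + 0.0004 + 0.0004 = 0.2198
Σp_2ᵢ² = 0.04² + 0.23² + 0.17² + 0.13² + 0.12² + 0.02² + 0.21² + 0.08² = 0.0016 + 0.0529 + 0.0289 + 0.0169 + 0.0144 + 0.0004 + 0.0441 + 0.0064 = 0.1656
O = 0.1112 / √(0.2198 × 0.1656) = 0.1112 / 0.190785 = 0.58286

0.583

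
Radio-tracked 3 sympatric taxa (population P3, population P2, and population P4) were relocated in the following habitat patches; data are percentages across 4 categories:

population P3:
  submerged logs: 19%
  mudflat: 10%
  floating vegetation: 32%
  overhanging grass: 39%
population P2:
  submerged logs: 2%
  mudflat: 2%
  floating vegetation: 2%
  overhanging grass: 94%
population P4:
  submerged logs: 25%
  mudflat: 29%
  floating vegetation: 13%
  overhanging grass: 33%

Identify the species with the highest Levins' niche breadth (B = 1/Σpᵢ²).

population P4

Convert percentages to proportions (divide by 100).
Σp_P3ᵢ² = 0.19² + 0.10² + 0.32² + 0.39² = 0.0361 + 0.0100 + 0.1024 + 0.1521 = 0.3006
B_P3 = 1 / 0.3006 = 3.3267
Σp_P2ᵢ² = 0.02² + 0.02² + 0.02² + 0.94² = 0.0004 + 0.0004 + 0.0004 + 0.8836 = 0.8848
B_P2 = 1 / 0.8848 = 1.1302
Σp_P4ᵢ² = 0.25² + 0.29² + 0.13² + 0.33² = 0.0625 + 0.0841 + 0.0169 + 0.1089 = 0.2724
B_P4 = 1 / 0.2724 = 3.6711
Highest B → broadest niche (most generalist): population P4 (B = 3.67).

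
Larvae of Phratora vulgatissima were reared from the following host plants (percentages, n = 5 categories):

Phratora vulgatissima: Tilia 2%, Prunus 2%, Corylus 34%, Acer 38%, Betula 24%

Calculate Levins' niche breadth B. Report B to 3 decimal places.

3.141

Convert percentages to proportions (divide by 100).
Σpᵢ² = 0.02² + 0.02² + 0.34² + 0.38² + 0.24² = 0.0004 + 0.0004 + 0.1156 + 0.1444 + 0.0576 = 0.3184
B = 1 / 0.3184 = 3.14070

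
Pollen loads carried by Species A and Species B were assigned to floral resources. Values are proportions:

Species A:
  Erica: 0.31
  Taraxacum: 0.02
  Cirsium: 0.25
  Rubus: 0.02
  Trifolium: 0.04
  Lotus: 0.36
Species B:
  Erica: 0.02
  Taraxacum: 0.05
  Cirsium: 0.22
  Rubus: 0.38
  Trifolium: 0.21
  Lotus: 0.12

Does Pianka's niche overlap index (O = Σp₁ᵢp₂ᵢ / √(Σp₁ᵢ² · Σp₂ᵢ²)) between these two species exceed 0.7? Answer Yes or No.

No

Σ p₁ᵢp₂ᵢ = 0.0062 + 0.0010 + 0.0550 + 0.0076 + 0.0084 + 0.0432 = 0.1214
Σp_1ᵢ² = 0.31² + 0.02² + 0.25² + 0.02² + 0.04² + 0.36² = 0.0961 + 0.0004 + 0.0625 + 0.0004 + 0.0016 + 0.1296 = 0.2906
Σp_2ᵢ² = 0.02² + 0.05² + 0.22² + 0.38² + 0.21² + 0.12² = 0.0004 + 0.0025 + 0.0484 + 0.1444 + 0.0441 + 0.0144 = 0.2542
O = 0.1214 / √(0.2906 × 0.2542) = 0.1214 / 0.27179 = 0.4467
O = 0.4467 < 0.7 → No.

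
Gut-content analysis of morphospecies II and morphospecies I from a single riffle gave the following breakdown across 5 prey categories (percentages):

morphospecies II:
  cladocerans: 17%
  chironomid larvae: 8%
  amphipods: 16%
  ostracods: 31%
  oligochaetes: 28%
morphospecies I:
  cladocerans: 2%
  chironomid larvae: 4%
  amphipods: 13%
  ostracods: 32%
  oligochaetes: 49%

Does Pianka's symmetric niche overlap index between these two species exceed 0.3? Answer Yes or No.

Convert percentages to proportions (divide by 100).
Σ p₁ᵢp₂ᵢ = 0.0034 + 0.0032 + 0.0208 + 0.0992 + 0.1372 = 0.2638
Σp_1ᵢ² = 0.17² + 0.08² + 0.16² + 0.31² + 0.28² = 0.0289 + 0.0064 + 0.0256 + 0.0961 + 0.0784 = 0.2354
Σp_2ᵢ² = 0.02² + 0.04² + 0.13² + 0.32² + 0.49² = 0.0004 + 0.0016 + 0.0169 + 0.1024 + 0.2401 = 0.3614
O = 0.2638 / √(0.2354 × 0.3614) = 0.2638 / 0.29167 = 0.9044
O = 0.9044 > 0.3 → Yes.

Yes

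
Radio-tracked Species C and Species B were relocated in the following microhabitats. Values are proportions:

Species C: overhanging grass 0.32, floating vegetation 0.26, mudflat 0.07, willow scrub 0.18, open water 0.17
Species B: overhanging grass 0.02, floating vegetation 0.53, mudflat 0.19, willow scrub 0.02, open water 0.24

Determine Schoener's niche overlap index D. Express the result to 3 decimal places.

Σ|p₁ᵢ − p₂ᵢ| = 0.30 + 0.27 + 0.12 + 0.16 + 0.07 = 0.92
D = 1 − ½ × 0.92 = 1 − 0.460 = 0.54000

0.540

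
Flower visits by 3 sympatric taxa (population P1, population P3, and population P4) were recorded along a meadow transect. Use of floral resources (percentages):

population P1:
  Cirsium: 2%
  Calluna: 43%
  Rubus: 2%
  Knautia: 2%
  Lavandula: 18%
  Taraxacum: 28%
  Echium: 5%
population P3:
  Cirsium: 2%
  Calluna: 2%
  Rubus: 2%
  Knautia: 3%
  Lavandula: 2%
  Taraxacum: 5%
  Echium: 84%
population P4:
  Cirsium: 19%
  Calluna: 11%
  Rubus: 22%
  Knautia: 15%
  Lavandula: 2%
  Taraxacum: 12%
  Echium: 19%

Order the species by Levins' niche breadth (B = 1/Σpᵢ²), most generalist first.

Convert percentages to proportions (divide by 100).
Σp_P1ᵢ² = 0.02² + 0.43² + 0.02² + 0.02² + 0.18² + 0.28² + 0.05² = 0.0004 + 0.1849 + 0.0004 + 0.0004 + 0.0324 + 0.0784 + 0.0025 = 0.2994
B_P1 = 1 / 0.2994 = 3.3400
Σp_P3ᵢ² = 0.02² + 0.02² + 0.02² + 0.03² + 0.02² + 0.05² + 0.84² = 0.0004 + 0.0004 + 0.0004 + 0.0009 + 0.0004 + 0.0025 + 0.7056 = 0.7106
B_P3 = 1 / 0.7106 = 1.4073
Σp_P4ᵢ² = 0.19² + 0.11² + 0.22² + 0.15² + 0.02² + 0.12² + 0.19² = 0.0361 + 0.0121 + 0.0484 + 0.0225 + 0.0004 + 0.0144 + 0.0361 = 0.1700
B_P4 = 1 / 0.1700 = 5.8824
Ranking by B (broadest → narrowest): population P4 (5.88) > population P1 (3.34) > population P3 (1.41)

population P4 > population P1 > population P3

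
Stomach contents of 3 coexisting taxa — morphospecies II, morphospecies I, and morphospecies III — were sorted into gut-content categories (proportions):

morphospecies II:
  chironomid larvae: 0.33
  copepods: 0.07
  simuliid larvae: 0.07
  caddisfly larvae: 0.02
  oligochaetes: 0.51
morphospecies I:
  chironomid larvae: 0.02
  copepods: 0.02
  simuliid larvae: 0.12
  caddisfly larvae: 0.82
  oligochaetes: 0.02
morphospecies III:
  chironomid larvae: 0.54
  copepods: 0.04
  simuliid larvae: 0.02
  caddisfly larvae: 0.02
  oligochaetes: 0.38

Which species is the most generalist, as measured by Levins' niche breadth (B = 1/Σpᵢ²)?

Σp_IIᵢ² = 0.33² + 0.07² + 0.07² + 0.02² + 0.51² = 0.1089 + 0.0049 + 0.0049 + 0.0004 + 0.2601 = 0.3792
B_II = 1 / 0.3792 = 2.6371
Σp_Iᵢ² = 0.02² + 0.02² + 0.12² + 0.82² + 0.02² = 0.0004 + 0.0004 + 0.0144 + 0.6724 + 0.0004 = 0.6880
B_I = 1 / 0.6880 = 1.4535
Σp_IIIᵢ² = 0.54² + 0.04² + 0.02² + 0.02² + 0.38² = 0.2916 + 0.0016 + 0.0004 + 0.0004 + 0.1444 = 0.4384
B_III = 1 / 0.4384 = 2.2810
Highest B → broadest niche (most generalist): morphospecies II (B = 2.64).

morphospecies II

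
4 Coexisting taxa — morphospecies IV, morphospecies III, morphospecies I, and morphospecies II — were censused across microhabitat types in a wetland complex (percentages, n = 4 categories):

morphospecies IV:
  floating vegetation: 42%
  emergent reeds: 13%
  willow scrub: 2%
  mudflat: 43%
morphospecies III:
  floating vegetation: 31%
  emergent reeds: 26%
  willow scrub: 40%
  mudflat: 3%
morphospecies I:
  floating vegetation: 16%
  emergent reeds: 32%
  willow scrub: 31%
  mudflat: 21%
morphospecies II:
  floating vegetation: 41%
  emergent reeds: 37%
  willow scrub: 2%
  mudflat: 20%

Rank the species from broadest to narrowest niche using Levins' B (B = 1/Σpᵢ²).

Convert percentages to proportions (divide by 100).
Σp_IVᵢ² = 0.42² + 0.13² + 0.02² + 0.43² = 0.1764 + 0.0169 + 0.0004 + 0.1849 = 0.3786
B_IV = 1 / 0.3786 = 2.6413
Σp_IIIᵢ² = 0.31² + 0.26² + 0.40² + 0.03² = 0.0961 + 0.0676 + 0.1600 + 0.0009 = 0.3246
B_III = 1 / 0.3246 = 3.0807
Σp_Iᵢ² = 0.16² + 0.32² + 0.31² + 0.21² = 0.0256 + 0.1024 + 0.0961 + 0.0441 = 0.2682
B_I = 1 / 0.2682 = 3.7286
Σp_IIᵢ² = 0.41² + 0.37² + 0.02² + 0.20² = 0.1681 + 0.1369 + 0.0004 + 0.0400 = 0.3454
B_II = 1 / 0.3454 = 2.8952
Ranking by B (broadest → narrowest): morphospecies I (3.73) > morphospecies III (3.08) > morphospecies II (2.90) > morphospecies IV (2.64)

morphospecies I > morphospecies III > morphospecies II > morphospecies IV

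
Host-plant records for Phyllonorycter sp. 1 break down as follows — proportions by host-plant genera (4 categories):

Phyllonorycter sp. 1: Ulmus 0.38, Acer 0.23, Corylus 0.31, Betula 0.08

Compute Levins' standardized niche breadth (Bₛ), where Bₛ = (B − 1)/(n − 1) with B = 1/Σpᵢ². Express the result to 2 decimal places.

Σpᵢ² = 0.38² + 0.23² + 0.31² + 0.08² = 0.1444 + 0.0529 + 0.0961 + 0.0064 = 0.2998
B = 1 / 0.2998 = 3.3356
Bₛ = (B − 1)/(n − 1) = (3.3356 − 1)/(4 − 1) = 2.3356/3 = 0.7785

0.78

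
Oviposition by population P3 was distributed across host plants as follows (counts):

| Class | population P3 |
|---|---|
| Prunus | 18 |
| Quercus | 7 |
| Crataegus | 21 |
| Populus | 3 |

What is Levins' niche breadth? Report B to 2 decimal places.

Proportions for population P3 (n=49): 18/49=0.3673, 7/49=0.1429, 21/49=0.4286, 3/49=0.0612
Σpᵢ² = 0.3673² + 0.1429² + 0.4286² + 0.0612² = 0.134909 + 0.020420 + 0.183698 + 0.003745 = 0.342772
B = 1 / 0.342772 = 2.9174

2.92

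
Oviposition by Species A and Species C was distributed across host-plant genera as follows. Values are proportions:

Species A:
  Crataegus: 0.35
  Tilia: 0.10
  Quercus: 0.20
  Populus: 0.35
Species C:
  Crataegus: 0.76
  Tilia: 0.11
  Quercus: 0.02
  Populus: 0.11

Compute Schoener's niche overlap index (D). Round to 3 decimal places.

0.580

Σ|p₁ᵢ − p₂ᵢ| = 0.41 + 0.01 + 0.18 + 0.24 = 0.84
D = 1 − ½ × 0.84 = 1 − 0.420 = 0.58000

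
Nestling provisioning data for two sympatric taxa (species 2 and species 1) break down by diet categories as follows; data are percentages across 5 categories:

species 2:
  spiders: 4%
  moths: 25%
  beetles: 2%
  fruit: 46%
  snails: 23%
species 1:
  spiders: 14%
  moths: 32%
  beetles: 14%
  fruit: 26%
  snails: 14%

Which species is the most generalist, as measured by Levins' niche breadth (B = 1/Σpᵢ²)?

species 1

Convert percentages to proportions (divide by 100).
Σp_2ᵢ² = 0.04² + 0.25² + 0.02² + 0.46² + 0.23² = 0.0016 + 0.0625 + 0.0004 + 0.2116 + 0.0529 = 0.3290
B_2 = 1 / 0.3290 = 3.0395
Σp_1ᵢ² = 0.14² + 0.32² + 0.14² + 0.26² + 0.14² = 0.0196 + 0.1024 + 0.0196 + 0.0676 + 0.0196 = 0.2288
B_1 = 1 / 0.2288 = 4.3706
Highest B → broadest niche (most generalist): species 1 (B = 4.37).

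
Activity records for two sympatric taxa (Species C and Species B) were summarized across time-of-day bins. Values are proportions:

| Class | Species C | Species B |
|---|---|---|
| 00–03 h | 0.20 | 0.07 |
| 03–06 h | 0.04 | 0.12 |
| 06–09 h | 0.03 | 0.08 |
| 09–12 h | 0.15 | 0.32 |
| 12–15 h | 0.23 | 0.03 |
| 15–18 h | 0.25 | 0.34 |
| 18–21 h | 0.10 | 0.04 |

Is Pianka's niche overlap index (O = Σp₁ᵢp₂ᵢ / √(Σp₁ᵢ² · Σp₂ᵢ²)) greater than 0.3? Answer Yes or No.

Yes

Σ p₁ᵢp₂ᵢ = 0.0140 + 0.0048 + 0.0024 + 0.0480 + 0.0069 + 0.0850 + 0.0040 = 0.1651
Σp_1ᵢ² = 0.20² + 0.04² + 0.03² + 0.15² + 0.23² + 0.25² + 0.10² = 0.0400 + 0.0016 + 0.0009 + 0.0225 + 0.0529 + 0.0625 + 0.0100 = 0.1904
Σp_2ᵢ² = 0.07² + 0.12² + 0.08² + 0.32² + 0.03² + 0.34² + 0.04² = 0.0049 + 0.0144 + 0.0064 + 0.1024 + 0.0009 + 0.1156 + 0.0016 = 0.2462
O = 0.1651 / √(0.1904 × 0.2462) = 0.1651 / 0.21651 = 0.7626
O = 0.7626 > 0.3 → Yes.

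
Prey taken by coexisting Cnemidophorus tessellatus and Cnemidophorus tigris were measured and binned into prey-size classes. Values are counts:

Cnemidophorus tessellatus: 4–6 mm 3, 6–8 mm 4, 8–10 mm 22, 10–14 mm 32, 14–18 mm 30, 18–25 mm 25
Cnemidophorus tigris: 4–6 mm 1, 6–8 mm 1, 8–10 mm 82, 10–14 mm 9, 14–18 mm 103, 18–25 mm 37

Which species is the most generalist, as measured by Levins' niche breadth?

Proportions for Cnemidophorus tessellatus (n=116): 3/116=0.0259, 4/116=0.0345, 22/116=0.1897, 32/116=0.2759, 30/116=0.2586, 25/116=0.2155
Proportions for Cnemidophorus tigris (n=233): 1/233=0.0043, 1/233=0.0043, 82/233=0.3519, 9/233=0.0386, 103/233=0.4421, 37/233=0.1588
Σp_tessᵢ² = 0.0259² + 0.0345² + 0.1897² + 0.2759² + 0.2586² + 0.2155² = 0.000671 + 0.001190 + 0.035986 + 0.076121 + 0.066874 + 0.046440 = 0.227282
B_tess = 1 / 0.227282 = 4.3998
Σp_tigrᵢ² = 0.0043² + 0.0043² + 0.3519² + 0.0386² + 0.4421² + 0.1588² = 0.000018 + 0.000018 + 0.123834 + 0.001490 + 0.195452 + 0.025217 = 0.346029
B_tigr = 1 / 0.346029 = 2.8899
Highest B → broadest niche (most generalist): Cnemidophorus tessellatus (B = 4.40).

Cnemidophorus tessellatus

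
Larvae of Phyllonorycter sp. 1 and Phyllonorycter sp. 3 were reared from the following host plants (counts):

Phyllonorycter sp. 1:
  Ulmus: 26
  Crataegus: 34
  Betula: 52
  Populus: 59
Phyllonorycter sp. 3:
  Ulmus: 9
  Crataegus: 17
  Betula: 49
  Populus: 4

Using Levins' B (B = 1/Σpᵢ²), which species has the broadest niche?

Proportions for Phyllonorycter sp. 1 (n=171): 26/171=0.1520, 34/171=0.1988, 52/171=0.3041, 59/171=0.3450
Proportions for Phyllonorycter sp. 3 (n=79): 9/79=0.1139, 17/79=0.2152, 49/79=0.6203, 4/79=0.0506
Σp_1ᵢ² = 0.1520² + 0.1988² + 0.3041² + 0.3450² = 0.023104 + 0.039521 + 0.092477 + 0.119025 = 0.274127
B_1 = 1 / 0.274127 = 3.6479
Σp_3ᵢ² = 0.1139² + 0.2152² + 0.6203² + 0.0506² = 0.012973 + 0.046311 + 0.384772 + 0.002560 = 0.446616
B_3 = 1 / 0.446616 = 2.2391
Highest B → broadest niche (most generalist): Phyllonorycter sp. 1 (B = 3.65).

Phyllonorycter sp. 1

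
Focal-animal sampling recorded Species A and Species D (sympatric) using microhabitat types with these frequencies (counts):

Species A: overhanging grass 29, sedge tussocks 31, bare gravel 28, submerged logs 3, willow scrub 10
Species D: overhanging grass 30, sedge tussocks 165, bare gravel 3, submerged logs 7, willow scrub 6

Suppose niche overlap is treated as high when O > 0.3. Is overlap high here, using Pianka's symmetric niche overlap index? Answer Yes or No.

Proportions for Species A (n=101): 29/101=0.2871, 31/101=0.3069, 28/101=0.2772, 3/101=0.0297, 10/101=0.0990
Proportions for Species D (n=211): 30/211=0.1422, 165/211=0.7820, 3/211=0.0142, 7/211=0.0332, 6/211=0.0284
Σ p₁ᵢp₂ᵢ = 0.040826 + 0.239996 + 0.003936 + 0.000986 + 0.002812 = 0.288556
Σp_1ᵢ² = 0.2871² + 0.3069² + 0.2772² + 0.0297² + 0.0990² = 0.082426 + 0.094188 + 0.076840 + 0.000882 + 0.009801 = 0.264137
Σp_2ᵢ² = 0.1422² + 0.7820² + 0.0142² + 0.0332² + 0.0284² = 0.020221 + 0.611524 + 0.000202 + 0.001102 + 0.000807 = 0.633856
O = 0.288556 / √(0.264137 × 0.633856) = 0.288556 / 0.4091758 = 0.7052
O = 0.7052 > 0.3 → Yes.

Yes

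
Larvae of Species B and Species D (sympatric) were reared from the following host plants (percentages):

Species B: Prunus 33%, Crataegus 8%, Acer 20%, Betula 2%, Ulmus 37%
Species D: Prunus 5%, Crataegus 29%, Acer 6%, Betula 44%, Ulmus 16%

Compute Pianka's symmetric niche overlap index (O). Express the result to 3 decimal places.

Convert percentages to proportions (divide by 100).
Σ p₁ᵢp₂ᵢ = 0.0165 + 0.0232 + 0.0120 + 0.0088 + 0.0592 = 0.1197
Σp_1ᵢ² = 0.33² + 0.08² + 0.20² + 0.02² + 0.37² = 0.1089 + 0.0064 + 0.0400 + 0.0004 + 0.1369 = 0.2926
Σp_2ᵢ² = 0.05² + 0.29² + 0.06² + 0.44² + 0.16² = 0.0025 + 0.0841 + 0.0036 + 0.1936 + 0.0256 = 0.3094
O = 0.1197 / √(0.2926 × 0.3094) = 0.1197 / 0.300883 = 0.39783

0.398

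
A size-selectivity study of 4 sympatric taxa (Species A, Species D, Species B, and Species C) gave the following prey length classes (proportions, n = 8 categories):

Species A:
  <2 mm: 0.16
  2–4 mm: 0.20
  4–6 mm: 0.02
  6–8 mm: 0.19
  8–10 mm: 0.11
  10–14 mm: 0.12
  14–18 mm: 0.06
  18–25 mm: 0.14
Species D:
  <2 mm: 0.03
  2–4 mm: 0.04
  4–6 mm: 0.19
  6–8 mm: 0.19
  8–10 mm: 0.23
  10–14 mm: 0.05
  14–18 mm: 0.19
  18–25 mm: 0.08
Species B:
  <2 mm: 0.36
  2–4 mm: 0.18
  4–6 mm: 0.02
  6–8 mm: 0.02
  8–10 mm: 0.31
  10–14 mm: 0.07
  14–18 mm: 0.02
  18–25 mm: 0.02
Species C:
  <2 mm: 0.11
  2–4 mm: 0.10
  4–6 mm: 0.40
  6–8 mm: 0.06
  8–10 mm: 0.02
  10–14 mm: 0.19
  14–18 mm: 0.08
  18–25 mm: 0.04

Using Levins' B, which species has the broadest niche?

Species A

Σp_Aᵢ² = 0.16² + 0.20² + 0.02² + 0.19² + 0.11² + 0.12² + 0.06² + 0.14² = 0.0256 + 0.0400 + 0.0004 + 0.0361 + 0.0121 + 0.0144 + 0.0036 + 0.0196 = 0.1518
B_A = 1 / 0.1518 = 6.5876
Σp_Dᵢ² = 0.03² + 0.04² + 0.19² + 0.19² + 0.23² + 0.05² + 0.19² + 0.08² = 0.0009 + 0.0016 + 0.0361 + 0.0361 + 0.0529 + 0.0025 + 0.0361 + 0.0064 = 0.1726
B_D = 1 / 0.1726 = 5.7937
Σp_Bᵢ² = 0.36² + 0.18² + 0.02² + 0.02² + 0.31² + 0.07² + 0.02² + 0.02² = 0.1296 + 0.0324 + 0.0004 + 0.0004 + 0.0961 + 0.0049 + 0.0004 + 0.0004 = 0.2646
B_B = 1 / 0.2646 = 3.7793
Σp_Cᵢ² = 0.11² + 0.10² + 0.40² + 0.06² + 0.02² + 0.19² + 0.08² + 0.04² = 0.0121 + 0.0100 + 0.1600 + 0.0036 + 0.0004 + 0.0361 + 0.0064 + 0.0016 = 0.2302
B_C = 1 / 0.2302 = 4.3440
Highest B → broadest niche (most generalist): Species A (B = 6.59).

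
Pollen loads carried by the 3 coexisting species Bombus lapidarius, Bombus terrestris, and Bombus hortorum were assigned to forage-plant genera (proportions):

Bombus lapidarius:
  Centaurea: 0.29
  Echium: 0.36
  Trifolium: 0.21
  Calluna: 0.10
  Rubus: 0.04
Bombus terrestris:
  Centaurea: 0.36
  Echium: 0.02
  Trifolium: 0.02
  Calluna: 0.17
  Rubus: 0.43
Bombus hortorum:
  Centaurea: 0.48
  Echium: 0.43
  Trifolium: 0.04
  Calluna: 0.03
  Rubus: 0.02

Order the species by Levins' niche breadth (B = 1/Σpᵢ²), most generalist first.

Σp_lapiᵢ² = 0.29² + 0.36² + 0.21² + 0.10² + 0.04² = 0.0841 + 0.1296 + 0.0441 + 0.0100 + 0.0016 = 0.2694
B_lapi = 1 / 0.2694 = 3.7120
Σp_terrᵢ² = 0.36² + 0.02² + 0.02² + 0.17² + 0.43² = 0.1296 + 0.0004 + 0.0004 + 0.0289 + 0.1849 = 0.3442
B_terr = 1 / 0.3442 = 2.9053
Σp_hortᵢ² = 0.48² + 0.43² + 0.04² + 0.03² + 0.02² = 0.2304 + 0.1849 + 0.0016 + 0.0009 + 0.0004 = 0.4182
B_hort = 1 / 0.4182 = 2.3912
Ranking by B (broadest → narrowest): Bombus lapidarius (3.71) > Bombus terrestris (2.91) > Bombus hortorum (2.39)

Bombus lapidarius > Bombus terrestris > Bombus hortorum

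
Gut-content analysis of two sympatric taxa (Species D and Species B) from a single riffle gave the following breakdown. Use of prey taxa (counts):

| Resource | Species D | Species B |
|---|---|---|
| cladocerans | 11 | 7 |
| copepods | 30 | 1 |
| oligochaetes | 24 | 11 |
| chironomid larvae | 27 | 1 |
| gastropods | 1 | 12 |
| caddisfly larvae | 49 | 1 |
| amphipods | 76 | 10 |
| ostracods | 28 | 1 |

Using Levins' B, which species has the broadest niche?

Proportions for Species D (n=246): 11/246=0.0447, 30/246=0.1220, 24/246=0.0976, 27/246=0.1098, 1/246=0.0041, 49/246=0.1992, 76/246=0.3089, 28/246=0.1138
Proportions for Species B (n=44): 7/44=0.1591, 1/44=0.0227, 11/44=0.2500, 1/44=0.0227, 12/44=0.2727, 1/44=0.0227, 10/44=0.2273, 1/44=0.0227
Σp_Dᵢ² = 0.0447² + 0.1220² + 0.0976² + 0.1098² + 0.0041² + 0.1992² + 0.3089² + 0.1138² = 0.001998 + 0.014884 + 0.009526 + 0.012056 + 0.000017 + 0.039681 + 0.095419 + 0.012950 = 0.186531
B_D = 1 / 0.186531 = 5.3610
Σp_Bᵢ² = 0.1591² + 0.0227² + 0.2500² + 0.0227² + 0.2727² + 0.0227² + 0.2273² + 0.0227² = 0.025313 + 0.000515 + 0.062500 + 0.000515 + 0.074365 + 0.000515 + 0.051665 + 0.000515 = 0.215903
B_B = 1 / 0.215903 = 4.6317
Highest B → broadest niche (most generalist): Species D (B = 5.36).

Species D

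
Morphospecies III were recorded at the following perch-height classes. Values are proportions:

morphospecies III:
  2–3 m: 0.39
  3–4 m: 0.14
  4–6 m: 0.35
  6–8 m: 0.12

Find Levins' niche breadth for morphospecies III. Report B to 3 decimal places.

Σpᵢ² = 0.39² + 0.14² + 0.35² + 0.12² = 0.1521 + 0.0196 + 0.1225 + 0.0144 = 0.3086
B = 1 / 0.3086 = 3.24044

3.240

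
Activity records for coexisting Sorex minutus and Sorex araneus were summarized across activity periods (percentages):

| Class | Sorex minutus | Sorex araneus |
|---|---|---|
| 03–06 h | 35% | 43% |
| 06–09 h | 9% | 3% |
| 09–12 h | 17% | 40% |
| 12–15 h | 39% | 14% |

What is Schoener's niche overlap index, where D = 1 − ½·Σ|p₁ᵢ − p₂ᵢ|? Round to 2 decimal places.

0.69

Convert percentages to proportions (divide by 100).
Σ|p₁ᵢ − p₂ᵢ| = 0.08 + 0.06 + 0.23 + 0.25 = 0.62
D = 1 − ½ × 0.62 = 1 − 0.310 = 0.6900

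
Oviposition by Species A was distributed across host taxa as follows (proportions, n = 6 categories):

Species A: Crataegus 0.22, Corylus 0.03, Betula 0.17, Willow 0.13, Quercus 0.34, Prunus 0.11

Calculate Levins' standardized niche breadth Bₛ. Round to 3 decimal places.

Σpᵢ² = 0.22² + 0.03² + 0.17² + 0.13² + 0.34² + 0.11² = 0.0484 + 0.0009 + 0.0289 + 0.0169 + 0.1156 + 0.0121 = 0.2228
B = 1 / 0.2228 = 4.48833
Bₛ = (B − 1)/(n − 1) = (4.48833 − 1)/(6 − 1) = 3.48833/5 = 0.69767

0.698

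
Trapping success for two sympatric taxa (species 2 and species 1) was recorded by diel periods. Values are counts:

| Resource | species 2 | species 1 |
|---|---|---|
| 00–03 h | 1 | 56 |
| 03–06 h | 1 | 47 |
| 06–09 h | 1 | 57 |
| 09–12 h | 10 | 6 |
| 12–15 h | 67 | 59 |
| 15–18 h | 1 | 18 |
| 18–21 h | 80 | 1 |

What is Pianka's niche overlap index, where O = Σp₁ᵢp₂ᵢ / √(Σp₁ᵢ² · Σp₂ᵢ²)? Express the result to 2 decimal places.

0.37

Proportions for species 2 (n=161): 1/161=0.0062, 1/161=0.0062, 1/161=0.0062, 10/161=0.0621, 67/161=0.4161, 1/161=0.0062, 80/161=0.4969
Proportions for species 1 (n=244): 56/244=0.2295, 47/244=0.1926, 57/244=0.2336, 6/244=0.0246, 59/244=0.2418, 18/244=0.0738, 1/244=0.0041
Σ p₁ᵢp₂ᵢ = 0.001423 + 0.001194 + 0.001448 + 0.001528 + 0.100613 + 0.000458 + 0.002037 = 0.108701
Σp_1ᵢ² = 0.0062² + 0.0062² + 0.0062² + 0.0621² + 0.4161² + 0.0062² + 0.4969² = 0.000038 + 0.000038 + 0.000038 + 0.003856 + 0.173139 + 0.000038 + 0.246910 = 0.424057
Σp_2ᵢ² = 0.2295² + 0.1926² + 0.2336² + 0.0246² + 0.2418² + 0.0738² + 0.0041² = 0.052670 + 0.037095 + 0.054569 + 0.000605 + 0.058467 + 0.005446 + 0.000017 = 0.208869
O = 0.108701 / √(0.424057 × 0.208869) = 0.108701 / 0.2976111 = 0.3652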